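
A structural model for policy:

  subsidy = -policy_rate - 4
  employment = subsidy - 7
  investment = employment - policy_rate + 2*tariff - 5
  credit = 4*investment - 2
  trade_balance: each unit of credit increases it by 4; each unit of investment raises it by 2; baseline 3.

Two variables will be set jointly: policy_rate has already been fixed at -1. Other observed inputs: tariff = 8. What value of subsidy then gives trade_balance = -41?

With policy_rate held at -1:
Intervening on subsidy fixes its value directly, overriding its dependence on policy_rate.
Substituting into the investment equation gives investment = subsidy + 5.
Substituting into the credit equation gives credit = 4*subsidy + 18.
Substituting into the trade_balance equation gives trade_balance = 18*subsidy + 85.
Solve 18*subsidy + 85 = -41: subsidy = (-41 - 85) / 18 = -7.

subsidy = -7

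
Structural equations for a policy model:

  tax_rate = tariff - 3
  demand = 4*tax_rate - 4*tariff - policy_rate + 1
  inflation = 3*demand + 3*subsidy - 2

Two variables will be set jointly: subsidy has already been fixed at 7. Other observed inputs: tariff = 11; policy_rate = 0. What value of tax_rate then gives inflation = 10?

tax_rate = 10

With subsidy held at 7:
Intervening on tax_rate fixes its value directly, overriding its dependence on tariff.
Substituting into the demand equation gives demand = 4*tax_rate - 43.
Substituting into the inflation equation gives inflation = 12*tax_rate - 110.
Solve 12*tax_rate - 110 = 10: tax_rate = (10 + 110) / 12 = 10.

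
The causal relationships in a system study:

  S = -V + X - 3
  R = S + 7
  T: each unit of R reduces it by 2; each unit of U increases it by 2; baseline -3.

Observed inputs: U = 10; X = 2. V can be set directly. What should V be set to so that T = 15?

Substituting into the S equation gives S = -V - 1.
This gives R = -V + 6.
Substituting into the T equation gives T = 2*V + 5.
Solve 2*V + 5 = 15: V = (15 - 5) / 2 = 5.

V = 5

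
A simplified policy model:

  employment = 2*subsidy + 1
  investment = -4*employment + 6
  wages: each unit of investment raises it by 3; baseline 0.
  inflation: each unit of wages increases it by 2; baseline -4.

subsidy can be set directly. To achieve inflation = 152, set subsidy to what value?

Substituting into the investment equation gives investment = -8*subsidy + 2.
Substituting into the wages equation gives wages = -24*subsidy + 6.
Substituting into the inflation equation gives inflation = -48*subsidy + 8.
Solve -48*subsidy + 8 = 152: subsidy = (152 - 8) / -48 = -3.

subsidy = -3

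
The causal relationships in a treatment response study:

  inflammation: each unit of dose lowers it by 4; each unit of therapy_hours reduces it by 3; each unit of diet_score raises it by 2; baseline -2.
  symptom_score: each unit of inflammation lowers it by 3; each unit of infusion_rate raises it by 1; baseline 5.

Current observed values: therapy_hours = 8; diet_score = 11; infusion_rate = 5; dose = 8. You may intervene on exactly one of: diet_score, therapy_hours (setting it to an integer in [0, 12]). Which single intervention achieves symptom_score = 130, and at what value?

Intervening on diet_score: with other inputs at their observed values, symptom_score = -6*diet_score + 184. Solving for 130 gives diet_score = 9, within [0, 12].
Intervening on therapy_hours: symptom_score = 9*therapy_hours + 46. Reaching 130 requires therapy_hours = 28/3, not an integer.

set diet_score = 9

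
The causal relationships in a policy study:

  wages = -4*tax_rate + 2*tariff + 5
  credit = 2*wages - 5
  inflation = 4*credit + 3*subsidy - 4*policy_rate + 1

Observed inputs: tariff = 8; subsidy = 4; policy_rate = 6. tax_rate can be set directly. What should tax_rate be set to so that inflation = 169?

Substituting into the wages equation gives wages = -4*tax_rate + 21.
Substituting into the credit equation gives credit = -8*tax_rate + 37.
Substituting into the inflation equation gives inflation = -32*tax_rate + 137.
Solve -32*tax_rate + 137 = 169: tax_rate = (169 - 137) / -32 = -1.

tax_rate = -1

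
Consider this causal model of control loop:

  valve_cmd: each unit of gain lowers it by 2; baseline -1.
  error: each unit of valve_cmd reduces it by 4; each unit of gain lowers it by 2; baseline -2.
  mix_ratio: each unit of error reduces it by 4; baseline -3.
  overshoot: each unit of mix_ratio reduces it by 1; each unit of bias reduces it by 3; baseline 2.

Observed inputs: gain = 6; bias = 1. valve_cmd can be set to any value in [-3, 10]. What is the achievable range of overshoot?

Intervening on valve_cmd fixes its value directly, overriding its dependence on gain.
Substituting into the error equation gives error = -4*valve_cmd - 14.
mix_ratio becomes 16*valve_cmd + 53.
Substituting into the overshoot equation gives overshoot = -16*valve_cmd - 54.
Linear in valve_cmd, so extremes are at the endpoints: valve_cmd = -3 gives overshoot = -6; valve_cmd = 10 gives overshoot = -214.

-214 to -6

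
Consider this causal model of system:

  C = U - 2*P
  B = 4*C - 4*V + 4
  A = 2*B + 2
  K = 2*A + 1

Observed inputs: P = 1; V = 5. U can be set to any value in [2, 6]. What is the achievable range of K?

Substituting into the C equation gives C = U - 2.
Substituting into the B equation gives B = 4*U - 24.
A becomes 8*U - 46.
This gives K = 16*U - 91.
Linear in U, so extremes are at the endpoints: U = 2 gives K = -59; U = 6 gives K = 5.

-59 to 5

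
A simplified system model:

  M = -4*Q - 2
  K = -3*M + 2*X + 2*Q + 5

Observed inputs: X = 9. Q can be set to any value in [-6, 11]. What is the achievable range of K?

Substituting into the K equation gives K = 14*Q + 29.
Linear in Q, so extremes are at the endpoints: Q = -6 gives K = -55; Q = 11 gives K = 183.

-55 to 183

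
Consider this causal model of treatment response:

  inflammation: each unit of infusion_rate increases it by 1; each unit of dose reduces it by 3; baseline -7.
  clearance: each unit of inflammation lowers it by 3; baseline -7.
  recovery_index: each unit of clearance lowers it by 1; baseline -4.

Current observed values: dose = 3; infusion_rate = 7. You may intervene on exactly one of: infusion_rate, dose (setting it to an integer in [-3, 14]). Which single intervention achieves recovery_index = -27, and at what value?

Intervening on infusion_rate: with other inputs at their observed values, recovery_index = 3*infusion_rate - 45. Solving for -27 gives infusion_rate = 6, within [-3, 14].
Intervening on dose: recovery_index = -9*dose + 3. Reaching -27 requires dose = 10/3, not an integer.

set infusion_rate = 6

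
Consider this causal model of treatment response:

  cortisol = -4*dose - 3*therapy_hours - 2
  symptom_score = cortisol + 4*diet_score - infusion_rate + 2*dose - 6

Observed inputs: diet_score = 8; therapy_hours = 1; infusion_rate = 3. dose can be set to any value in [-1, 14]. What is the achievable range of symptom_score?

Substituting into the cortisol equation gives cortisol = -4*dose - 5.
symptom_score becomes -2*dose + 18.
Linear in dose, so extremes are at the endpoints: dose = -1 gives symptom_score = 20; dose = 14 gives symptom_score = -10.

-10 to 20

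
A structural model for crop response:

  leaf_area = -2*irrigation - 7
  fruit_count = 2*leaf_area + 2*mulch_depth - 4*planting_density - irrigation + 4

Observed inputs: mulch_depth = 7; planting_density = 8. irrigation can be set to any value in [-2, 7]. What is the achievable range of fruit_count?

-63 to -18

Substituting into the fruit_count equation gives fruit_count = -5*irrigation - 28.
Linear in irrigation, so extremes are at the endpoints: irrigation = -2 gives fruit_count = -18; irrigation = 7 gives fruit_count = -63.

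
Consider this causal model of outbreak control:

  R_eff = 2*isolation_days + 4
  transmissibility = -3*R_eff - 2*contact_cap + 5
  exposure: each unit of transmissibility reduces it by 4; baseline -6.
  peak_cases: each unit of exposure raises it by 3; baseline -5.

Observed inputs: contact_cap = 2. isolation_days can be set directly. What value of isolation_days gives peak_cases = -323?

isolation_days = -6

Substituting into the transmissibility equation gives transmissibility = -6*isolation_days - 11.
exposure becomes 24*isolation_days + 38.
Substituting into the peak_cases equation gives peak_cases = 72*isolation_days + 109.
Solve 72*isolation_days + 109 = -323: isolation_days = (-323 - 109) / 72 = -6.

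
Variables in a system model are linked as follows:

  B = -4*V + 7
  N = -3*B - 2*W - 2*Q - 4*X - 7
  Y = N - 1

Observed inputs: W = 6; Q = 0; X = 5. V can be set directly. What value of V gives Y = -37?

V = 2

Substituting into the N equation gives N = 12*V - 60.
Substituting into the Y equation gives Y = 12*V - 61.
Solve 12*V - 61 = -37: V = (-37 + 61) / 12 = 2.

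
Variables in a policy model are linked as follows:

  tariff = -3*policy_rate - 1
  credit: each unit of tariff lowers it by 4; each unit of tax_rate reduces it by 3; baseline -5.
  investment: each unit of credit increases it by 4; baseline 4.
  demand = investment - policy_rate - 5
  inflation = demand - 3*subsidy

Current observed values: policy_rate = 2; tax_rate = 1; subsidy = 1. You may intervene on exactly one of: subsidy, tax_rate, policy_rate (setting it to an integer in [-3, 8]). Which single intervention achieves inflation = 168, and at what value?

Intervening on subsidy: inflation = -3*subsidy + 77. Reaching 168 requires subsidy = -91/3, not an integer.
Intervening on tax_rate: inflation = -12*tax_rate + 86. Reaching 168 requires tax_rate = -41/6, not an integer.
Intervening on policy_rate: with other inputs at their observed values, inflation = 47*policy_rate - 20. Solving for 168 gives policy_rate = 4, within [-3, 8].

set policy_rate = 4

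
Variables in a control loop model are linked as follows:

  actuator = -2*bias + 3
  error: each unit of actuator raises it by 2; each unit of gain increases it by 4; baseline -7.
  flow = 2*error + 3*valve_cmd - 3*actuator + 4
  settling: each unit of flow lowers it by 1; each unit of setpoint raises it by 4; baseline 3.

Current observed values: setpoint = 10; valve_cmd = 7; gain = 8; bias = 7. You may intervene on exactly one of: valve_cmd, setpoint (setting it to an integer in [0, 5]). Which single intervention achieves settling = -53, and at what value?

Intervening on valve_cmd: settling = -3*valve_cmd. Reaching -53 requires valve_cmd = 53/3, not an integer.
Intervening on setpoint: with other inputs at their observed values, settling = 4*setpoint - 61. Solving for -53 gives setpoint = 2, within [0, 5].

set setpoint = 2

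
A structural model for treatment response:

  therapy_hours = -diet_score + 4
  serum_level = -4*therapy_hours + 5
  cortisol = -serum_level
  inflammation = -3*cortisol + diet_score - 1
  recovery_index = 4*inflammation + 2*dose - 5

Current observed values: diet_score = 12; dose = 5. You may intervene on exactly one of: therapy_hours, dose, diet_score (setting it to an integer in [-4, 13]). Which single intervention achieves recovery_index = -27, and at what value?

set diet_score = 2

Intervening on therapy_hours: recovery_index = -48*therapy_hours + 109. Reaching -27 requires therapy_hours = 17/6, not an integer.
Intervening on dose: recovery_index = 2*dose + 483. Reaching -27 requires dose = -255, outside [-4, 13].
Intervening on diet_score: with other inputs at their observed values, recovery_index = 52*diet_score - 131. Solving for -27 gives diet_score = 2, within [-4, 13].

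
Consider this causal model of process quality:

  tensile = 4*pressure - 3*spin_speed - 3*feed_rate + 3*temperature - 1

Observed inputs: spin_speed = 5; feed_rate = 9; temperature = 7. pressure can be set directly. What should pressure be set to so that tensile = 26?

Substituting into the tensile equation gives tensile = 4*pressure - 22.
Solve 4*pressure - 22 = 26: pressure = (26 + 22) / 4 = 12.

pressure = 12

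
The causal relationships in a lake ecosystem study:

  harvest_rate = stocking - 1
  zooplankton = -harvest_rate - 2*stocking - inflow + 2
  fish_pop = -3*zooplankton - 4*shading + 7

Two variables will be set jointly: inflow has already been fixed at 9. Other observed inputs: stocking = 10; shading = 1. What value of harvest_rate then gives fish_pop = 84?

With inflow held at 9:
Intervening on harvest_rate fixes its value directly, overriding its dependence on stocking.
Substituting into the zooplankton equation gives zooplankton = -harvest_rate - 27.
fish_pop becomes 3*harvest_rate + 84.
Solve 3*harvest_rate + 84 = 84: harvest_rate = (84 - 84) / 3 = 0.

harvest_rate = 0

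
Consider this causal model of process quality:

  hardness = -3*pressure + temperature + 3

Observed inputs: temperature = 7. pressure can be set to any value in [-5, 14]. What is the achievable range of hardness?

Substituting into the hardness equation gives hardness = -3*pressure + 10.
Linear in pressure, so extremes are at the endpoints: pressure = -5 gives hardness = 25; pressure = 14 gives hardness = -32.

-32 to 25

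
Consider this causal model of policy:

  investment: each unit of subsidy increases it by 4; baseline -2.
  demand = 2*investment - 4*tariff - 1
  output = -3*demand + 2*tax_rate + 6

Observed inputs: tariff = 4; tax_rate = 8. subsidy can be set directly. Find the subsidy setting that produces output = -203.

subsidy = 12

Substituting into the demand equation gives demand = 8*subsidy - 21.
So output = -24*subsidy + 85.
Solve -24*subsidy + 85 = -203: subsidy = (-203 - 85) / -24 = 12.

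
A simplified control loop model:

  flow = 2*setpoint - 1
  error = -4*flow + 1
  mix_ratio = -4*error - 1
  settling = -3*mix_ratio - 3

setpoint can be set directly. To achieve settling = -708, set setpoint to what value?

setpoint = 8

Substituting into the error equation gives error = -8*setpoint + 5.
So mix_ratio = 32*setpoint - 21.
So settling = -96*setpoint + 60.
Solve -96*setpoint + 60 = -708: setpoint = (-708 - 60) / -96 = 8.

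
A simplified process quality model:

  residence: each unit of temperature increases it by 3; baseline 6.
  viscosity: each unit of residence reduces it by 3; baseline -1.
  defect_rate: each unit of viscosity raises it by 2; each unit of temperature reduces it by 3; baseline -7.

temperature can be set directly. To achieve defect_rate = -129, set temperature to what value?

Substituting into the viscosity equation gives viscosity = -9*temperature - 19.
defect_rate becomes -21*temperature - 45.
Solve -21*temperature - 45 = -129: temperature = (-129 + 45) / -21 = 4.

temperature = 4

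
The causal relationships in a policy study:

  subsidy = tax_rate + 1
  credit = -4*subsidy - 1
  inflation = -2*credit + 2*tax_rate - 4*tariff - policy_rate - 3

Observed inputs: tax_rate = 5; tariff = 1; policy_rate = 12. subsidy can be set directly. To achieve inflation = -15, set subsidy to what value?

subsidy = -1

Intervening on subsidy fixes its value directly, overriding its dependence on tax_rate.
Substituting into the inflation equation gives inflation = 8*subsidy - 7.
Solve 8*subsidy - 7 = -15: subsidy = (-15 + 7) / 8 = -1.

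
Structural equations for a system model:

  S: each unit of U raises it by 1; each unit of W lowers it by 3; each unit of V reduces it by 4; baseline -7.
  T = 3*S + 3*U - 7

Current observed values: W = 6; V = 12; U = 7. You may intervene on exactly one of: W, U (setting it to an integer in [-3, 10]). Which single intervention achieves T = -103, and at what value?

Intervening on W: with other inputs at their observed values, T = -9*W - 130. Solving for -103 gives W = -3, within [-3, 10].
Intervening on U: T = 6*U - 226. Reaching -103 requires U = 41/2, not an integer.

set W = -3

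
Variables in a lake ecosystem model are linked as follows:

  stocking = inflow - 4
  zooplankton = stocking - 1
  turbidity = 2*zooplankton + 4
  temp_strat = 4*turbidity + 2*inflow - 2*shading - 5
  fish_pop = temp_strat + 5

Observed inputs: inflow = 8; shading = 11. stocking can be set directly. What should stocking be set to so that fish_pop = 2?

stocking = 0

Intervening on stocking fixes its value directly, overriding its dependence on inflow.
Substituting into the turbidity equation gives turbidity = 2*stocking + 2.
This gives temp_strat = 8*stocking - 3.
Substituting into the fish_pop equation gives fish_pop = 8*stocking + 2.
Solve 8*stocking + 2 = 2: stocking = (2 - 2) / 8 = 0.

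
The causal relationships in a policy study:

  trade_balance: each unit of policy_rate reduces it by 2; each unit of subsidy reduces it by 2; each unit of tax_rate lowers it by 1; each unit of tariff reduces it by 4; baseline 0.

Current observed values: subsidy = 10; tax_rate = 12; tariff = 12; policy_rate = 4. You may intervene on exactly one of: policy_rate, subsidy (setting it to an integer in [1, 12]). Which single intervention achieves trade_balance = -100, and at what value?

Intervening on policy_rate: with other inputs at their observed values, trade_balance = -2*policy_rate - 80. Solving for -100 gives policy_rate = 10, within [1, 12].
Intervening on subsidy: trade_balance = -2*subsidy - 68. Reaching -100 requires subsidy = 16, outside [1, 12].

set policy_rate = 10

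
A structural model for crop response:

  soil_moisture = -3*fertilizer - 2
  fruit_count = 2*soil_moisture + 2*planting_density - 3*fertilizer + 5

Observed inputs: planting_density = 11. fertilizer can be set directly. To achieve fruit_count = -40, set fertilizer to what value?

Substituting into the fruit_count equation gives fruit_count = -9*fertilizer + 23.
Solve -9*fertilizer + 23 = -40: fertilizer = (-40 - 23) / -9 = 7.

fertilizer = 7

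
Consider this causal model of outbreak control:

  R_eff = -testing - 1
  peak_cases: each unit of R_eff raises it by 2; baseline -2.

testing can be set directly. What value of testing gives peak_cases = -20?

Substituting into the peak_cases equation gives peak_cases = -2*testing - 4.
Solve -2*testing - 4 = -20: testing = (-20 + 4) / -2 = 8.

testing = 8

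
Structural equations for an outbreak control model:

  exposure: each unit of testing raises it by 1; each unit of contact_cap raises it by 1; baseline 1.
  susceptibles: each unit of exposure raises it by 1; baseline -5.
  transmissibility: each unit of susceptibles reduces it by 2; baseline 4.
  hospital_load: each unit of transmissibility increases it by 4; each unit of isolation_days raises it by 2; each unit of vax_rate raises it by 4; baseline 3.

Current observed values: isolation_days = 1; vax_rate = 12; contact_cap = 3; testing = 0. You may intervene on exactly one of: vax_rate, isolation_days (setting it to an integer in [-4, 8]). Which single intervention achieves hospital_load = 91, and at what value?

Intervening on vax_rate: hospital_load = 4*vax_rate + 29. Reaching 91 requires vax_rate = 31/2, not an integer.
Intervening on isolation_days: with other inputs at their observed values, hospital_load = 2*isolation_days + 75. Solving for 91 gives isolation_days = 8, within [-4, 8].

set isolation_days = 8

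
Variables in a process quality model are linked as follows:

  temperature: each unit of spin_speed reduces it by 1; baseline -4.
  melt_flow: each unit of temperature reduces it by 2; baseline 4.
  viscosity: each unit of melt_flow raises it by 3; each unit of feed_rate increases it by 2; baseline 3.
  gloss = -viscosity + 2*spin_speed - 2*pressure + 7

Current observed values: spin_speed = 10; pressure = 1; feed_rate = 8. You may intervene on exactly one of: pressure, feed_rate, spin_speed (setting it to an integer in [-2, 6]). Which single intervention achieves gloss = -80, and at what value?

set feed_rate = 3

Intervening on pressure: gloss = -2*pressure - 88. Reaching -80 requires pressure = -4, outside [-2, 6].
Intervening on feed_rate: with other inputs at their observed values, gloss = -2*feed_rate - 74. Solving for -80 gives feed_rate = 3, within [-2, 6].
Intervening on spin_speed: gloss = -4*spin_speed - 50. Reaching -80 requires spin_speed = 15/2, not an integer.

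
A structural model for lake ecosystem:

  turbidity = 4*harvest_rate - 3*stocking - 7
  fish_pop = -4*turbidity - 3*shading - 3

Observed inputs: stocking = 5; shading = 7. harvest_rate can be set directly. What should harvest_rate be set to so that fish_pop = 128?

harvest_rate = -4

Substituting into the turbidity equation gives turbidity = 4*harvest_rate - 22.
fish_pop becomes -16*harvest_rate + 64.
Solve -16*harvest_rate + 64 = 128: harvest_rate = (128 - 64) / -16 = -4.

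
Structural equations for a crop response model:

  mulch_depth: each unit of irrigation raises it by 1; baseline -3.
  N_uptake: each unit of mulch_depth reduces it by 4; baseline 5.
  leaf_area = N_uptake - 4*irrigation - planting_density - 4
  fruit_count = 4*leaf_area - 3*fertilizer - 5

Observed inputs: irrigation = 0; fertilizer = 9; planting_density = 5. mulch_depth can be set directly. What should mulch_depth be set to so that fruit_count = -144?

mulch_depth = 6

Intervening on mulch_depth fixes its value directly, overriding its dependence on irrigation.
Substituting into the leaf_area equation gives leaf_area = -4*mulch_depth - 4.
Substituting into the fruit_count equation gives fruit_count = -16*mulch_depth - 48.
Solve -16*mulch_depth - 48 = -144: mulch_depth = (-144 + 48) / -16 = 6.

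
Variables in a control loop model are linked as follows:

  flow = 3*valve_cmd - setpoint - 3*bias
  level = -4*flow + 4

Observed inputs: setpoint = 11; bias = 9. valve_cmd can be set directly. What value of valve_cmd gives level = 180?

Substituting into the flow equation gives flow = 3*valve_cmd - 38.
Substituting into the level equation gives level = -12*valve_cmd + 156.
Solve -12*valve_cmd + 156 = 180: valve_cmd = (180 - 156) / -12 = -2.

valve_cmd = -2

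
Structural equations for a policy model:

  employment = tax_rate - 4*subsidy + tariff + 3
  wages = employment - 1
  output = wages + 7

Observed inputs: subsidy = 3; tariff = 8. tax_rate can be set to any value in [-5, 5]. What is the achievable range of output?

Substituting into the employment equation gives employment = tax_rate - 1.
Substituting into the wages equation gives wages = tax_rate - 2.
Substituting into the output equation gives output = tax_rate + 5.
Linear in tax_rate, so extremes are at the endpoints: tax_rate = -5 gives output = 0; tax_rate = 5 gives output = 10.

0 to 10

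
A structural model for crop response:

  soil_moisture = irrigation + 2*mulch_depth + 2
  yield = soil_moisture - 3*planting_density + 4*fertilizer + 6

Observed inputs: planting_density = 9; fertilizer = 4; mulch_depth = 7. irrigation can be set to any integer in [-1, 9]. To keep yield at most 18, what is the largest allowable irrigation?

Substituting into the soil_moisture equation gives soil_moisture = irrigation + 16.
Substituting into the yield equation gives yield = irrigation + 11.
Require irrigation + 11 ≤ 18, so irrigation ≤ 7.
The largest integer in [-1, 9] satisfying this is 7.

irrigation = 7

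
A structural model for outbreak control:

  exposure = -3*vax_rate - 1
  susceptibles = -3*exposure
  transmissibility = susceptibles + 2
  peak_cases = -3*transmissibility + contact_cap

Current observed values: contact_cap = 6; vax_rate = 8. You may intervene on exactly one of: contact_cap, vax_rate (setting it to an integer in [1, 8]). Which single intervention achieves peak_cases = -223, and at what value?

Intervening on contact_cap: with other inputs at their observed values, peak_cases = contact_cap - 231. Solving for -223 gives contact_cap = 8, within [1, 8].
Intervening on vax_rate: peak_cases = -27*vax_rate - 9. Reaching -223 requires vax_rate = 214/27, not an integer.

set contact_cap = 8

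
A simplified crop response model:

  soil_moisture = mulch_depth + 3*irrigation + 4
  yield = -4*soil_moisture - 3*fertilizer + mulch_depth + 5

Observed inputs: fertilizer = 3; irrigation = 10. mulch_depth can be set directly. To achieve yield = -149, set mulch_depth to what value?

mulch_depth = 3

Substituting into the soil_moisture equation gives soil_moisture = mulch_depth + 34.
This gives yield = -3*mulch_depth - 140.
Solve -3*mulch_depth - 140 = -149: mulch_depth = (-149 + 140) / -3 = 3.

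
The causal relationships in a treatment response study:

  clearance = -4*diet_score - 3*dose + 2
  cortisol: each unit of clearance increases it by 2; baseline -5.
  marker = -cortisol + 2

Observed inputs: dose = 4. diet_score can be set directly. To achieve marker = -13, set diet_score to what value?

diet_score = -5

Substituting into the clearance equation gives clearance = -4*diet_score - 10.
cortisol becomes -8*diet_score - 25.
This gives marker = 8*diet_score + 27.
Solve 8*diet_score + 27 = -13: diet_score = (-13 - 27) / 8 = -5.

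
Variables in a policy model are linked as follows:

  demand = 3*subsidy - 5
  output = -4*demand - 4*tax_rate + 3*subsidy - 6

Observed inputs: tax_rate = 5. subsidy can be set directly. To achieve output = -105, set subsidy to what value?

subsidy = 11

Substituting into the output equation gives output = -9*subsidy - 6.
Solve -9*subsidy - 6 = -105: subsidy = (-105 + 6) / -9 = 11.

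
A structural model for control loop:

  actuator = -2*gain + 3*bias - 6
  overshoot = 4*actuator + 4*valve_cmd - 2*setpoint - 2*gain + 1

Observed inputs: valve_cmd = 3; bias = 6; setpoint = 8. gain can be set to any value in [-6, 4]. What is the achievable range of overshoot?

Substituting into the actuator equation gives actuator = -2*gain + 12.
Substituting into the overshoot equation gives overshoot = -10*gain + 45.
Linear in gain, so extremes are at the endpoints: gain = -6 gives overshoot = 105; gain = 4 gives overshoot = 5.

5 to 105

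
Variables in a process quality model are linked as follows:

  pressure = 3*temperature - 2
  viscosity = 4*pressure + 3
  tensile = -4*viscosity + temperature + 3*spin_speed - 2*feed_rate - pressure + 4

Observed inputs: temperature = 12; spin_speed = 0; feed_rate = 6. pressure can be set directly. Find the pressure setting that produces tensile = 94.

pressure = -6

Intervening on pressure fixes its value directly, overriding its dependence on temperature.
Substituting into the tensile equation gives tensile = -17*pressure - 8.
Solve -17*pressure - 8 = 94: pressure = (94 + 8) / -17 = -6.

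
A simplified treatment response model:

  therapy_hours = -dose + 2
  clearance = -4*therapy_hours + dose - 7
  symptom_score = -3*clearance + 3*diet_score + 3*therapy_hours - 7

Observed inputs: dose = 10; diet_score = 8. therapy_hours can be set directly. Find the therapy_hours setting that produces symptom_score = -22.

therapy_hours = -2

Intervening on therapy_hours fixes its value directly, overriding its dependence on dose.
Substituting into the clearance equation gives clearance = -4*therapy_hours + 3.
Substituting into the symptom_score equation gives symptom_score = 15*therapy_hours + 8.
Solve 15*therapy_hours + 8 = -22: therapy_hours = (-22 - 8) / 15 = -2.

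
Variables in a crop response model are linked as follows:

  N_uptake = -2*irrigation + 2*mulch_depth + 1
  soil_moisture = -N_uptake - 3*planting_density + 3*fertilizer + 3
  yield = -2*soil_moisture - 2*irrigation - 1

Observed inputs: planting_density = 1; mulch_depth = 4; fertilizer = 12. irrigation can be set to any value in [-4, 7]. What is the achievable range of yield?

Substituting into the N_uptake equation gives N_uptake = -2*irrigation + 9.
Substituting into the soil_moisture equation gives soil_moisture = 2*irrigation + 27.
yield becomes -6*irrigation - 55.
Linear in irrigation, so extremes are at the endpoints: irrigation = -4 gives yield = -31; irrigation = 7 gives yield = -97.

-97 to -31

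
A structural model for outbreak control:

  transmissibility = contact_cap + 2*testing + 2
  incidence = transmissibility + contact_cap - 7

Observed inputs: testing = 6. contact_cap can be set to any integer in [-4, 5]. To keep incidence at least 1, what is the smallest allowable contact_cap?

Substituting into the transmissibility equation gives transmissibility = contact_cap + 14.
So incidence = 2*contact_cap + 7.
Require 2*contact_cap + 7 ≥ 1, so contact_cap ≥ -3.
The smallest integer in [-4, 5] satisfying this is -3.

contact_cap = -3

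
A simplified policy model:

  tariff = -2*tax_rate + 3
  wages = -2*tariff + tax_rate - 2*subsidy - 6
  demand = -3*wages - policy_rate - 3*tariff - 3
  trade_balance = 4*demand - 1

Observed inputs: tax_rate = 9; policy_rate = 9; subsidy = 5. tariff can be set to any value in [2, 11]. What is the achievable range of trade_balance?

59 to 167

Intervening on tariff fixes its value directly, overriding its dependence on tax_rate.
Substituting into the wages equation gives wages = -2*tariff - 7.
Substituting into the demand equation gives demand = 3*tariff + 9.
trade_balance becomes 12*tariff + 35.
Linear in tariff, so extremes are at the endpoints: tariff = 2 gives trade_balance = 59; tariff = 11 gives trade_balance = 167.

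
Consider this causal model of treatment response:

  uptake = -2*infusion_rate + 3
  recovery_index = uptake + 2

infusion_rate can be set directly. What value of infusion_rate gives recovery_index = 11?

infusion_rate = -3

Substituting into the recovery_index equation gives recovery_index = -2*infusion_rate + 5.
Solve -2*infusion_rate + 5 = 11: infusion_rate = (11 - 5) / -2 = -3.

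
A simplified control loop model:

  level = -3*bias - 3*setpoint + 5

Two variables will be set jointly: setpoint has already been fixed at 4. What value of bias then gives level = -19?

bias = 4

With setpoint held at 4:
Substituting into the level equation gives level = -3*bias - 7.
Solve -3*bias - 7 = -19: bias = (-19 + 7) / -3 = 4.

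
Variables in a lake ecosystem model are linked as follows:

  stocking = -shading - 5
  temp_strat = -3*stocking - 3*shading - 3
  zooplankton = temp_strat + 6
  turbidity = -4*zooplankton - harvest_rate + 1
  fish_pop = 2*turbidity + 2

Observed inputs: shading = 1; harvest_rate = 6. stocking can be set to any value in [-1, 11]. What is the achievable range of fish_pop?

-32 to 256

Intervening on stocking fixes its value directly, overriding its dependence on shading.
Substituting into the temp_strat equation gives temp_strat = -3*stocking - 6.
So zooplankton = -3*stocking.
Substituting into the turbidity equation gives turbidity = 12*stocking - 5.
Substituting into the fish_pop equation gives fish_pop = 24*stocking - 8.
Linear in stocking, so extremes are at the endpoints: stocking = -1 gives fish_pop = -32; stocking = 11 gives fish_pop = 256.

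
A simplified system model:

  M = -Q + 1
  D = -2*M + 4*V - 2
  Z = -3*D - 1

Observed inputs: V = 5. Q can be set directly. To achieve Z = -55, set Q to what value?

Q = 1

Substituting into the D equation gives D = 2*Q + 16.
Substituting into the Z equation gives Z = -6*Q - 49.
Solve -6*Q - 49 = -55: Q = (-55 + 49) / -6 = 1.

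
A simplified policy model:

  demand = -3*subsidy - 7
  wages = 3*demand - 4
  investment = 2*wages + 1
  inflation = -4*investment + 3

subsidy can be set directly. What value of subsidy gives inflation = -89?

Substituting into the wages equation gives wages = -9*subsidy - 25.
Substituting into the investment equation gives investment = -18*subsidy - 49.
So inflation = 72*subsidy + 199.
Solve 72*subsidy + 199 = -89: subsidy = (-89 - 199) / 72 = -4.

subsidy = -4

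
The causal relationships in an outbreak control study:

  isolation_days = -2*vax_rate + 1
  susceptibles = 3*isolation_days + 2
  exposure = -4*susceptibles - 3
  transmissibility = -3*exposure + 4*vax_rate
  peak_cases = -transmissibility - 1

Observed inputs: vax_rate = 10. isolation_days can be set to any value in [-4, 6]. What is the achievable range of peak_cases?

Intervening on isolation_days fixes its value directly, overriding its dependence on vax_rate.
Substituting into the exposure equation gives exposure = -12*isolation_days - 11.
transmissibility becomes 36*isolation_days + 73.
This gives peak_cases = -36*isolation_days - 74.
Linear in isolation_days, so extremes are at the endpoints: isolation_days = -4 gives peak_cases = 70; isolation_days = 6 gives peak_cases = -290.

-290 to 70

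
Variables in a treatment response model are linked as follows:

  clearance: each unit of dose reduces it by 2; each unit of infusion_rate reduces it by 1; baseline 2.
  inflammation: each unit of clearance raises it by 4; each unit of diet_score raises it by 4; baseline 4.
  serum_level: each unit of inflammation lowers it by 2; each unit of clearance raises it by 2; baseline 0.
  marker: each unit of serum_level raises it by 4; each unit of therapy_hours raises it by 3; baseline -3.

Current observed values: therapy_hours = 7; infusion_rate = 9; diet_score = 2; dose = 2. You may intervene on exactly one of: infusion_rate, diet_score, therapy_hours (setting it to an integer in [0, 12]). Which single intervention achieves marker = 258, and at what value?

set infusion_rate = 12

Intervening on infusion_rate: with other inputs at their observed values, marker = 24*infusion_rate - 30. Solving for 258 gives infusion_rate = 12, within [0, 12].
Intervening on diet_score: marker = -32*diet_score + 250. Reaching 258 requires diet_score = -1/4, not an integer.
Intervening on therapy_hours: marker = 3*therapy_hours + 165. Reaching 258 requires therapy_hours = 31, outside [0, 12].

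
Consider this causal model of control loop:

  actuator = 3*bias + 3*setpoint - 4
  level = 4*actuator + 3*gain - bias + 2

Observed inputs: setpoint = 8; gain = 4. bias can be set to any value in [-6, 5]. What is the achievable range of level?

Substituting into the actuator equation gives actuator = 3*bias + 20.
Substituting into the level equation gives level = 11*bias + 94.
Linear in bias, so extremes are at the endpoints: bias = -6 gives level = 28; bias = 5 gives level = 149.

28 to 149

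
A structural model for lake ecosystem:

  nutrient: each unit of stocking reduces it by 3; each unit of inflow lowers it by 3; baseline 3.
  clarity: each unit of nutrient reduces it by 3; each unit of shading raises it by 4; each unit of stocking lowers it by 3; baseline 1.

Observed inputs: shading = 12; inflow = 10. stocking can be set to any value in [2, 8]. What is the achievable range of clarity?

Substituting into the nutrient equation gives nutrient = -3*stocking - 27.
Substituting into the clarity equation gives clarity = 6*stocking + 130.
Linear in stocking, so extremes are at the endpoints: stocking = 2 gives clarity = 142; stocking = 8 gives clarity = 178.

142 to 178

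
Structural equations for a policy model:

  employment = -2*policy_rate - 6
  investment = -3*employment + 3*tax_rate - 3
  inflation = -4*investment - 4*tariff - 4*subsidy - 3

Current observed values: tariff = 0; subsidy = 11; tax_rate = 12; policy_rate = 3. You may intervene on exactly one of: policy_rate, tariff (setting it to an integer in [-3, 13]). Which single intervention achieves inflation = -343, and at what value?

Intervening on policy_rate: inflation = -24*policy_rate - 251. Reaching -343 requires policy_rate = 23/6, not an integer.
Intervening on tariff: with other inputs at their observed values, inflation = -4*tariff - 323. Solving for -343 gives tariff = 5, within [-3, 13].

set tariff = 5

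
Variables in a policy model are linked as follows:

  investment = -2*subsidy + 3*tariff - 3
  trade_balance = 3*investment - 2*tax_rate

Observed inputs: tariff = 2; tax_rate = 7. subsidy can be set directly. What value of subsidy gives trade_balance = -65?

subsidy = 10

Substituting into the investment equation gives investment = -2*subsidy + 3.
Substituting into the trade_balance equation gives trade_balance = -6*subsidy - 5.
Solve -6*subsidy - 5 = -65: subsidy = (-65 + 5) / -6 = 10.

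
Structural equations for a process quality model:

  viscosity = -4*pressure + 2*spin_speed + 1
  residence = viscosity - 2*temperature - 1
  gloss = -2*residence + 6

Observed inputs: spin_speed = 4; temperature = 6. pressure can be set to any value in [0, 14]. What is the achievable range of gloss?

14 to 126

Substituting into the viscosity equation gives viscosity = -4*pressure + 9.
Substituting into the residence equation gives residence = -4*pressure - 4.
Substituting into the gloss equation gives gloss = 8*pressure + 14.
Linear in pressure, so extremes are at the endpoints: pressure = 0 gives gloss = 14; pressure = 14 gives gloss = 126.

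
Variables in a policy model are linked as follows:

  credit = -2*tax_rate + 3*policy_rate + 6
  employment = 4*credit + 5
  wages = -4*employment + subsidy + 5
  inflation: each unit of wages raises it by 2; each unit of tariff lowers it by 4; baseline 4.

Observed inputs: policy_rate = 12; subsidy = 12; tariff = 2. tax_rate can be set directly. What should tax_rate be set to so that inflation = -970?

tax_rate = 6

Substituting into the credit equation gives credit = -2*tax_rate + 42.
So employment = -8*tax_rate + 173.
wages becomes 32*tax_rate - 675.
Substituting into the inflation equation gives inflation = 64*tax_rate - 1354.
Solve 64*tax_rate - 1354 = -970: tax_rate = (-970 + 1354) / 64 = 6.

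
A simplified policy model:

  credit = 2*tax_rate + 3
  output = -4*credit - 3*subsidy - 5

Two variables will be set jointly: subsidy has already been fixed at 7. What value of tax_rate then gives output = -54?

With subsidy held at 7:
Substituting into the output equation gives output = -8*tax_rate - 38.
Solve -8*tax_rate - 38 = -54: tax_rate = (-54 + 38) / -8 = 2.

tax_rate = 2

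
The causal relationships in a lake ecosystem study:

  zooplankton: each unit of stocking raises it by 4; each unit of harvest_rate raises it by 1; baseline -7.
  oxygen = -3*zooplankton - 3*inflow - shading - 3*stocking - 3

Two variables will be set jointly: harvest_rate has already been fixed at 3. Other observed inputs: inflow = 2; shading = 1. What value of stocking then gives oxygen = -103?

With harvest_rate held at 3:
Substituting into the zooplankton equation gives zooplankton = 4*stocking - 4.
Substituting into the oxygen equation gives oxygen = -15*stocking + 2.
Solve -15*stocking + 2 = -103: stocking = (-103 - 2) / -15 = 7.

stocking = 7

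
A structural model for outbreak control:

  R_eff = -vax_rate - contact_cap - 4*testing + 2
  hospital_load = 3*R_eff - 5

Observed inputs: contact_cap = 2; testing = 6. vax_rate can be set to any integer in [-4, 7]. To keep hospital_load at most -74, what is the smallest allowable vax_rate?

Substituting into the R_eff equation gives R_eff = -vax_rate - 24.
Substituting into the hospital_load equation gives hospital_load = -3*vax_rate - 77.
Require -3*vax_rate - 77 ≤ -74, so vax_rate ≥ -1.
The smallest integer in [-4, 7] satisfying this is -1.

vax_rate = -1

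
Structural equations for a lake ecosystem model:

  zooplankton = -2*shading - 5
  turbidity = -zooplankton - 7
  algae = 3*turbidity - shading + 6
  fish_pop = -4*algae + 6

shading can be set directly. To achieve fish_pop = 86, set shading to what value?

Substituting into the turbidity equation gives turbidity = 2*shading - 2.
algae becomes 5*shading.
Substituting into the fish_pop equation gives fish_pop = -20*shading + 6.
Solve -20*shading + 6 = 86: shading = (86 - 6) / -20 = -4.

shading = -4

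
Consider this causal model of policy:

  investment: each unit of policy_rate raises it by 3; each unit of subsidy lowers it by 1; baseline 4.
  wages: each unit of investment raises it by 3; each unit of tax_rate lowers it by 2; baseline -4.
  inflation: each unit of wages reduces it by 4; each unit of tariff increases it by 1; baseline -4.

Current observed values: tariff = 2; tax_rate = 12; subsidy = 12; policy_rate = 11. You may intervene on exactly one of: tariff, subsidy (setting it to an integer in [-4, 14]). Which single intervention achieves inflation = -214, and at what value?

Intervening on tariff: inflation = tariff - 192. Reaching -214 requires tariff = -22, outside [-4, 14].
Intervening on subsidy: with other inputs at their observed values, inflation = 12*subsidy - 334. Solving for -214 gives subsidy = 10, within [-4, 14].

set subsidy = 10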